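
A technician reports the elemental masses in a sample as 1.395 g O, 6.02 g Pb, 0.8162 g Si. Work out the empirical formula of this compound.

O3PbSi

O: 1.395 g ÷ 16.00 g/mol = 0.08719 mol
Pb: 6.02 g ÷ 207.2 g/mol = 0.02905 mol
Si: 0.8162 g ÷ 28.09 g/mol = 0.02906 mol
Ratios (÷ 0.02905): O 3.001, Pb 1.000, Si 1.000
≈ 3:1:1 → O3PbSi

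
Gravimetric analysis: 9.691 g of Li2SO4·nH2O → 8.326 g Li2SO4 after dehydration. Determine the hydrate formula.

Mass of water lost = 9.691 − 8.326 = 1.365 g → 1.365 / 18.02 = 0.07575 mol H2O
Molar mass of Li2SO4 = 109.95 g/mol → mol Li2SO4 = 8.326 / 109.95 = 0.07573
n = 0.07575 / 0.07573 = 1.00 ≈ 1 → Li2SO4·H2O

Li2SO4·H2O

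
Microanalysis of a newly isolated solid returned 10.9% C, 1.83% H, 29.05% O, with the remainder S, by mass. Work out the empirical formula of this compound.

Assume 100 g: 10.9 g C, 1.83 g H, 29.05 g O, 58.22 g S.
C: 10.9 g ÷ 12.01 g/mol = 0.9076 mol
H: 1.83 g ÷ 1.008 g/mol = 1.815 mol
O: 29.05 g ÷ 16.00 g/mol = 1.816 mol
S: 58.22 g ÷ 32.07 g/mol = 1.815 mol
Smallest is C at 0.9076 mol; normalising gives C 1.000, H 2.000, O 2.001, S 2.000
Ratio ≈ 1:2:2:2, so the empirical formula is CH2O2S2

CH2O2S2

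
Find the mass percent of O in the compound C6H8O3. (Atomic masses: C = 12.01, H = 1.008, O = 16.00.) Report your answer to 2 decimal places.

37.46%

Molar mass = 6(12.01) + 8(1.008) + 3(16.00) = 128.124 g/mol
Mass of O per mole = 3 × 16.00 = 48.000 g
% O = 48.000 / 128.124 × 100 = 37.46%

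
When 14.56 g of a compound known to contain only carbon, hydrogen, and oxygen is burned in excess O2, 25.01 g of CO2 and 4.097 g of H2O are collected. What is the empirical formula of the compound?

C5H4O4

mol C = 25.01 / 44.01 = 0.5683; mass C = 0.5683 × 12.01 = 6.825 g
mol H = 2 × (4.097 / 18.02) = 0.4547; mass H = 0.4547 × 1.008 = 0.4584 g
mass O = 14.56 − (7.283) = 7.277 g → mol O = 0.4548
Ratios (÷ 0.4547): C 1.250, H 1.000, O 1.000
Multiply by 4: C 5.00, H 4.00, O 4.00 → C5H4O4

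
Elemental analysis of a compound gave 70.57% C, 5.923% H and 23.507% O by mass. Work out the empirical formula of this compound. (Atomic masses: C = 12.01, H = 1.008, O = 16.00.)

C4H4O

Assume 100 g: 70.57 g C, 5.923 g H, 23.507 g O.
Moles — C: 70.57 / 12.01 = 5.876 mol; H: 5.923 / 1.008 = 5.876 mol; O: 23.507 / 16.00 = 1.469 mol
Ratios (÷ 1.469): C 3.999, H 3.999, O 1.000
→ C4H4O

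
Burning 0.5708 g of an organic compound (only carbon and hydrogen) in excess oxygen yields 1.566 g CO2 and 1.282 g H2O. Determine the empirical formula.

mol C = 1.566 / 44.01 = 0.03558; mass C = 0.03558 × 12.01 = 0.4273 g
mol H = 2 × (1.282 / 18.02) = 0.1423; mass H = 0.1423 × 1.008 = 0.1434 g
Ratios (÷ 0.03558): C 1.000, H 3.999
→ CH4

CH4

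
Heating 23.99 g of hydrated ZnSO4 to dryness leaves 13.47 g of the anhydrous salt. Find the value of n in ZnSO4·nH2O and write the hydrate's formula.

ZnSO4·7H2O

Mass of water lost = 23.99 − 13.47 = 10.52 g → 10.52 / 18.02 = 0.5838 mol H2O
Molar mass of ZnSO4 = 161.45 g/mol → mol ZnSO4 = 13.47 / 161.45 = 0.08343
n = 0.5838 / 0.08343 = 7.00 ≈ 7 → ZnSO4·7H2O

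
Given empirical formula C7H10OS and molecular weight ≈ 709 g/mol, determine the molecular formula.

C35H50O5S5

Empirical-formula mass = 142.22 g/mol
n = 709 / 142.22 = 4.99 ≈ 5
Molecular formula = (C7H10OS)5 = C35H50O5S5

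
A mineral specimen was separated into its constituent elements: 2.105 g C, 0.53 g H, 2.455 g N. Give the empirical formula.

CH3N

C: 2.105 g ÷ 12.01 g/mol = 0.1753 mol
H: 0.53 g ÷ 1.008 g/mol = 0.5258 mol
N: 2.455 g ÷ 14.01 g/mol = 0.1752 mol
Smallest is N at 0.1752 mol; normalising gives C 1.000, H 3.001, N 1.000
→ CH3N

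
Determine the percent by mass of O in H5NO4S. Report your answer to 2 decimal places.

Molar mass = 5(1.008) + 1(14.01) + 4(16.00) + 1(32.07) = 115.120 g/mol
Mass of O per mole = 4 × 16.00 = 64.000 g
% O = 64.000 / 115.120 × 100 = 55.59%

55.59%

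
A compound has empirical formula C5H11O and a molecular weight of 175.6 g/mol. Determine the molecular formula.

C10H22O2

Empirical-formula mass = 87.14 g/mol
n = 175.6 / 87.14 = 2.02 ≈ 2
Molecular formula = (C5H11O)2 = C10H22O2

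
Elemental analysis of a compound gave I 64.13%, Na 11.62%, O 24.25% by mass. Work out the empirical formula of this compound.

Assume 100 g: 64.13 g I, 11.62 g Na, 24.25 g O.
I: 64.13 g ÷ 126.90 g/mol = 0.5054 mol
Na: 11.62 g ÷ 22.99 g/mol = 0.5054 mol
O: 24.25 g ÷ 16.00 g/mol = 1.516 mol
Smallest is I at 0.5054 mol; normalising gives I 1.000, Na 1.000, O 2.999
≈ 1:1:3 → INaO3

INaO3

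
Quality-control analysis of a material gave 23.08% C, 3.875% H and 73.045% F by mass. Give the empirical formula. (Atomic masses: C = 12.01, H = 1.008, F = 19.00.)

CH2F2

Assume 100 g: 23.08 g C, 3.875 g H, 73.045 g F.
Moles — C: 23.08 / 12.01 = 1.922 mol; H: 3.875 / 1.008 = 3.844 mol; F: 73.045 / 19.00 = 3.844 mol
Divide by the smallest (1.922 mol C): C 1.000, H 2.000, F 2.001
≈ 1:2:2 → CH2F2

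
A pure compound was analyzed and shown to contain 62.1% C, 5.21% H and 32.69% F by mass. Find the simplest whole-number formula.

Assume 100 g: 62.1 g C, 5.21 g H, 32.69 g F.
C: 62.1 g ÷ 12.01 g/mol = 5.171 mol
H: 5.21 g ÷ 1.008 g/mol = 5.169 mol
F: 32.69 g ÷ 19.00 g/mol = 1.721 mol
Smallest is F at 1.721 mol; normalising gives C 3.005, H 3.004, F 1.000
≈ 3:3:1 → C3H3F

C3H3F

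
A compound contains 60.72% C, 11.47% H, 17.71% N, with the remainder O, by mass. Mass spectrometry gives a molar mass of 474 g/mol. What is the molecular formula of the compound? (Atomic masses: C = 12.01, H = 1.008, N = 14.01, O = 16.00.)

Assume 100 g: 60.72 g C, 11.47 g H, 17.71 g N, 10.1 g O.
n(C) = 60.72/12.01 = 5.056, n(H) = 11.47/1.008 = 11.38, n(N) = 17.71/14.01 = 1.264, n(O) = 10.1/16.00 = 0.6312
Smallest is O at 0.6312 mol; normalising gives C 8.009, H 18.026, N 2.003, O 1.000
Ratio ≈ 8:18:2:1, so the empirical formula is C8H18N2O
Empirical-formula mass = 158.24 g/mol
n = 474 / 158.24 = 3.00 ≈ 3
Molecular formula = (C8H18N2O)×3 = C24H54N6O3

C24H54N6O3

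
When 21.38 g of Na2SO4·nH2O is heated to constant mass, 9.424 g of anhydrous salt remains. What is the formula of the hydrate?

Mass of water lost = 21.38 − 9.424 = 11.96 g → 11.96 / 18.02 = 0.6635 mol H2O
Molar mass of Na2SO4 = 142.05 g/mol → mol Na2SO4 = 9.424 / 142.05 = 0.06634
n = 0.6635 / 0.06634 = 10.00 ≈ 10 → Na2SO4·10H2O

Na2SO4·10H2O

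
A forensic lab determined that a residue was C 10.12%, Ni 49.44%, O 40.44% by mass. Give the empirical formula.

Assume 100 g: 10.12 g C, 49.44 g Ni, 40.44 g O.
C: 10.12 g ÷ 12.01 g/mol = 0.8426 mol
Ni: 49.44 g ÷ 58.69 g/mol = 0.8424 mol
O: 40.44 g ÷ 16.00 g/mol = 2.527 mol
Divide by the smallest (0.8424 mol Ni): C 1.000, Ni 1.000, O 3.000
Ratio ≈ 1:1:3, so the empirical formula is CNiO3

CNiO3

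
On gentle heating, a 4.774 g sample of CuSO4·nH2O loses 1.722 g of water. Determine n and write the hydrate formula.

CuSO4·5H2O

Mass of anhydrous CuSO4 = 4.774 − 1.722 = 3.052 g
mol H2O = 1.722 / 18.02 = 0.09556
Molar mass of CuSO4 = 159.62 g/mol → mol CuSO4 = 3.052 / 159.62 = 0.01912
n = 0.09556 / 0.01912 = 5.00 ≈ 5 → CuSO4·5H2O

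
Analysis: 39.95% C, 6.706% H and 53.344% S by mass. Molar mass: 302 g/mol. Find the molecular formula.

C10H20S5

Assume 100 g: 39.95 g C, 6.706 g H, 53.344 g S.
C: 39.95 g ÷ 12.01 g/mol = 3.326 mol
H: 6.706 g ÷ 1.008 g/mol = 6.653 mol
S: 53.344 g ÷ 32.07 g/mol = 1.663 mol
Smallest is S at 1.663 mol; normalising gives C 2.000, H 4.000, S 1.000
Ratio ≈ 2:4:1, so the empirical formula is C2H4S
Empirical-formula mass = 60.12 g/mol
n = 302 / 60.12 = 5.02 ≈ 5
Molecular formula = (C2H4S)×5 = C10H20S5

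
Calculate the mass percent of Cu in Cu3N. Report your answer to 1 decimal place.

93.2%

Molar mass = 3(63.55) + 1(14.01) = 204.660 g/mol
Mass of Cu per mole = 3 × 63.55 = 190.650 g
% Cu = 190.650 / 204.660 × 100 = 93.2%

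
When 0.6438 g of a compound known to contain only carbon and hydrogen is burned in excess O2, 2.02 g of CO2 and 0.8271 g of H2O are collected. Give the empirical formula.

CH2

mol C = 2.02 / 44.01 = 0.04590; mass C = 0.04590 × 12.01 = 0.5512 g
mol H = 2 × (0.8271 / 18.02) = 0.09180; mass H = 0.09180 × 1.008 = 0.09253 g
Ratios (÷ 0.0459): C 1.000, H 2.000
≈ 1:2 → CH2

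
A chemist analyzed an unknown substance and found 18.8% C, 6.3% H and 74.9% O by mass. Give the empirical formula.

Assume 100 g: 18.8 g C, 6.3 g H, 74.9 g O.
n(C) = 18.8/12.01 = 1.565, n(H) = 6.3/1.008 = 6.25, n(O) = 74.9/16.00 = 4.681
Smallest is C at 1.565 mol; normalising gives C 1.000, H 3.993, O 2.991
Ratio ≈ 1:4:3, so the empirical formula is CH4O3

CH4O3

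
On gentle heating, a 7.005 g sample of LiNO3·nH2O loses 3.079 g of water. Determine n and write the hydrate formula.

LiNO3·3H2O

Mass of anhydrous LiNO3 = 7.005 − 3.079 = 3.926 g
mol H2O = 3.079 / 18.02 = 0.1709
Molar mass of LiNO3 = 68.95 g/mol → mol LiNO3 = 3.926 / 68.95 = 0.05694
n = 0.1709 / 0.05694 = 3.00 ≈ 3 → LiNO3·3H2O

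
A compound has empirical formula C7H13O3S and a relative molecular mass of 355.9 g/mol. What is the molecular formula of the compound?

Empirical-formula mass = 177.24 g/mol
n = 355.9 / 177.24 = 2.01 ≈ 2
Molecular formula = (C7H13O3S)2 = C14H26O6S2

C14H26O6S2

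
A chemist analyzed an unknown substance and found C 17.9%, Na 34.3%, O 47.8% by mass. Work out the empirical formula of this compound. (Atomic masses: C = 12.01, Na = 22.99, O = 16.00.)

Assume 100 g: 17.9 g C, 34.3 g Na, 47.8 g O.
Moles — C: 17.9 / 12.01 = 1.49 mol; Na: 34.3 / 22.99 = 1.492 mol; O: 47.8 / 16.00 = 2.987 mol
Divide by the smallest (1.49 mol C): C 1.000, Na 1.001, O 2.004
≈ 1:1:2 → CNaO2

CNaO2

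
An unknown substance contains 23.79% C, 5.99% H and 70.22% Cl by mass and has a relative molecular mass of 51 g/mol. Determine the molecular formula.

Assume 100 g: 23.79 g C, 5.99 g H, 70.22 g Cl.
Moles — C: 23.79 / 12.01 = 1.981 mol; H: 5.99 / 1.008 = 5.942 mol; Cl: 70.22 / 35.45 = 1.981 mol
Divide by the smallest (1.981 mol Cl): C 1.000, H 3.000, Cl 1.000
→ CH3Cl
Empirical-formula mass = 50.48 g/mol
n = 51 / 50.48 = 1.01 ≈ 1
Molecular formula = empirical formula = CH3Cl

CH3Cl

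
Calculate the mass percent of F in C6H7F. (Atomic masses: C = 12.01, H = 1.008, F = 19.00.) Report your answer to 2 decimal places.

Molar mass = 6(12.01) + 7(1.008) + 1(19.00) = 98.116 g/mol
Mass of F per mole = 1 × 19.00 = 19.000 g
% F = 19.000 / 98.116 × 100 = 19.36%

19.36%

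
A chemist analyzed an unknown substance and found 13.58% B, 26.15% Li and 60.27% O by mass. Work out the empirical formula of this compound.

Assume 100 g: 13.58 g B, 26.15 g Li, 60.27 g O.
B: 13.58 g ÷ 10.81 g/mol = 1.256 mol
Li: 26.15 g ÷ 6.94 g/mol = 3.768 mol
O: 60.27 g ÷ 16.00 g/mol = 3.767 mol
Ratios (÷ 1.256): B 1.000, Li 2.999, O 2.999
Ratio ≈ 1:3:3, so the empirical formula is BLi3O3

BLi3O3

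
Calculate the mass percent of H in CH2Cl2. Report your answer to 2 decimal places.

Molar mass = 1(12.01) + 2(1.008) + 2(35.45) = 84.926 g/mol
Mass of H per mole = 2 × 1.008 = 2.016 g
% H = 2.016 / 84.926 × 100 = 2.37%

2.37%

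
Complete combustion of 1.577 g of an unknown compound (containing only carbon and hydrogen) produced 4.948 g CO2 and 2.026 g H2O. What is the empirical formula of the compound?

CH2

mol C = 4.948 / 44.01 = 0.1124; mass C = 0.1124 × 12.01 = 1.350 g
mol H = 2 × (2.026 / 18.02) = 0.2249; mass H = 0.2249 × 1.008 = 0.2267 g
Smallest is C at 0.1124 mol; normalising gives C 1.000, H 2.000
→ CH2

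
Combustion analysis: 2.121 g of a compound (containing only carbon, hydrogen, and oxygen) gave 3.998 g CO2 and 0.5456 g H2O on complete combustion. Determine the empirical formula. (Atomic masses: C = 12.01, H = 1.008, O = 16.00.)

mol C = 3.998 / 44.01 = 0.09084; mass C = 0.09084 × 12.01 = 1.091 g
mol H = 2 × (0.5456 / 18.02) = 0.06055; mass H = 0.06055 × 1.008 = 0.06104 g
mass O = 2.121 − (1.152) = 0.9689 g → mol O = 0.06056
Ratios (÷ 0.06055): C 1.500, H 1.000, O 1.000
Scaling by 2: C 3.00, H 2.00, O 2.00 → C3H2O2

C3H2O2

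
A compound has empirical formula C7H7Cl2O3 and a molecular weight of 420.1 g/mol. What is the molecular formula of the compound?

C14H14Cl4O6

Empirical-formula mass = 210.03 g/mol
n = 420.1 / 210.03 = 2.00 ≈ 2
Molecular formula = (C7H7Cl2O3)2 = C14H14Cl4O6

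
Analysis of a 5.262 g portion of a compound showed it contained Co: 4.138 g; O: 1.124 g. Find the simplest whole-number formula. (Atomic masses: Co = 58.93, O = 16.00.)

CoO

Moles — Co: 4.138 / 58.93 = 0.07022 mol; O: 1.124 / 16.00 = 0.07025 mol
Ratios (÷ 0.07022): Co 1.000, O 1.000
≈ 1:1 → CoO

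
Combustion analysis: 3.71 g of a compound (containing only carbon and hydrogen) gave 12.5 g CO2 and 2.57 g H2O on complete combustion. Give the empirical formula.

mol C = 12.5 / 44.01 = 0.2840; mass C = 0.2840 × 12.01 = 3.411 g
mol H = 2 × (2.57 / 18.02) = 0.2852; mass H = 0.2852 × 1.008 = 0.2875 g
Smallest is C at 0.284 mol; normalising gives C 1.000, H 1.004
≈ 1:1 → CH

CH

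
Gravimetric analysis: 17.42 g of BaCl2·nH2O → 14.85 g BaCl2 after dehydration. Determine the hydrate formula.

Mass of water lost = 17.42 − 14.85 = 2.57 g → 2.57 / 18.02 = 0.1426 mol H2O
Molar mass of BaCl2 = 208.23 g/mol → mol BaCl2 = 14.85 / 208.23 = 0.07132
n = 0.1426 / 0.07132 = 2.00 ≈ 2 → BaCl2·2H2O

BaCl2·2H2O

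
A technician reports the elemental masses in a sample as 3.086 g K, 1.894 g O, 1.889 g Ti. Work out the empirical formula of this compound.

K2O3Ti

n(K) = 3.086/39.10 = 0.07893, n(O) = 1.894/16.00 = 0.1184, n(Ti) = 1.889/47.87 = 0.03946
Ratios (÷ 0.03946): K 2.000, O 3.000, Ti 1.000
≈ 2:3:1 → K2O3Ti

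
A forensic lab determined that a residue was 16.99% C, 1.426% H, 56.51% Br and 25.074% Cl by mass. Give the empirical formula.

C2H2BrCl

Assume 100 g: 16.99 g C, 1.426 g H, 56.51 g Br, 25.074 g Cl.
C: 16.99 g ÷ 12.01 g/mol = 1.415 mol
H: 1.426 g ÷ 1.008 g/mol = 1.415 mol
Br: 56.51 g ÷ 79.90 g/mol = 0.7073 mol
Cl: 25.074 g ÷ 35.45 g/mol = 0.7073 mol
Ratios (÷ 0.7073): C 2.000, H 2.000, Br 1.000, Cl 1.000
≈ 2:2:1:1 → C2H2BrCl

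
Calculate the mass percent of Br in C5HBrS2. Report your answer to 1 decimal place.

Molar mass = 5(12.01) + 1(1.008) + 1(79.90) + 2(32.07) = 205.098 g/mol
Mass of Br per mole = 1 × 79.90 = 79.900 g
% Br = 79.900 / 205.098 × 100 = 39.0%

39.0%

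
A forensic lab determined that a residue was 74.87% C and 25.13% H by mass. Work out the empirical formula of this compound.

Assume 100 g: 74.87 g C, 25.13 g H.
Moles — C: 74.87 / 12.01 = 6.234 mol; H: 25.13 / 1.008 = 24.93 mol
Smallest is C at 6.234 mol; normalising gives C 1.000, H 3.999
→ CH4

CH4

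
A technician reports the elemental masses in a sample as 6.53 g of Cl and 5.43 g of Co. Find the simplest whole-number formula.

n(Cl) = 6.53/35.45 = 0.1842, n(Co) = 5.43/58.93 = 0.09214
Divide by the smallest (0.09214 mol Co): Cl 1.999, Co 1.000
→ Cl2Co

Cl2Co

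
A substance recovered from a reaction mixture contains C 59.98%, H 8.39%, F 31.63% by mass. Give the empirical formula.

Assume 100 g: 59.98 g C, 8.39 g H, 31.63 g F.
Moles — C: 59.98 / 12.01 = 4.994 mol; H: 8.39 / 1.008 = 8.323 mol; F: 31.63 / 19.00 = 1.665 mol
Divide by the smallest (1.665 mol F): C 3.000, H 5.000, F 1.000
Ratio ≈ 3:5:1, so the empirical formula is C3H5F

C3H5F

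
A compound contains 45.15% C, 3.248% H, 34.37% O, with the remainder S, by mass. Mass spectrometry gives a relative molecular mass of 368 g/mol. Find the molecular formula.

C14H12O8S2

Assume 100 g: 45.15 g C, 3.248 g H, 34.37 g O, 17.232 g S.
Moles — C: 45.15 / 12.01 = 3.759 mol; H: 3.248 / 1.008 = 3.222 mol; O: 34.37 / 16.00 = 2.148 mol; S: 17.232 / 32.07 = 0.5373 mol
Divide by the smallest (0.5373 mol S): C 6.996, H 5.997, O 3.998, S 1.000
→ C7H6O4S
Empirical-formula mass = 186.19 g/mol
n = 368 / 186.19 = 1.98 ≈ 2
Molecular formula = (C7H6O4S)×2 = C14H12O8S2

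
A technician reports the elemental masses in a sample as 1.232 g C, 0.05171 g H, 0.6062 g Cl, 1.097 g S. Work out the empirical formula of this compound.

n(C) = 1.232/12.01 = 0.1026, n(H) = 0.05171/1.008 = 0.0513, n(Cl) = 0.6062/35.45 = 0.0171, n(S) = 1.097/32.07 = 0.03421
Divide by the smallest (0.0171 mol Cl): C 5.999, H 3.000, Cl 1.000, S 2.000
Ratio ≈ 6:3:1:2, so the empirical formula is C6H3ClS2

C6H3ClS2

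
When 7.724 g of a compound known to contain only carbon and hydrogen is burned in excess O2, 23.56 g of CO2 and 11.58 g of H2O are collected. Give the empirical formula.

C5H12

mol C = 23.56 / 44.01 = 0.5353; mass C = 0.5353 × 12.01 = 6.429 g
mol H = 2 × (11.58 / 18.02) = 1.285; mass H = 1.285 × 1.008 = 1.296 g
Divide by the smallest (0.5353 mol C): C 1.000, H 2.401
Multiply by 5: C 5.00, H 12.00 → C5H12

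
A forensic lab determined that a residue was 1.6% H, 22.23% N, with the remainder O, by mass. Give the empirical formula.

Assume 100 g: 1.6 g H, 22.23 g N, 76.17 g O.
n(H) = 1.6/1.008 = 1.587, n(N) = 22.23/14.01 = 1.587, n(O) = 76.17/16.00 = 4.761
Ratios (÷ 1.587): H 1.000, N 1.000, O 3.000
≈ 1:1:3 → HNO3

HNO3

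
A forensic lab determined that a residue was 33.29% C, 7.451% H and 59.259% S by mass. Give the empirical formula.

C3H8S2

Assume 100 g: 33.29 g C, 7.451 g H, 59.259 g S.
C: 33.29 g ÷ 12.01 g/mol = 2.772 mol
H: 7.451 g ÷ 1.008 g/mol = 7.392 mol
S: 59.259 g ÷ 32.07 g/mol = 1.848 mol
Divide by the smallest (1.848 mol S): C 1.500, H 4.000, S 1.000
Scaling by 2: C 3.00, H 8.00, S 2.00 → C3H8S2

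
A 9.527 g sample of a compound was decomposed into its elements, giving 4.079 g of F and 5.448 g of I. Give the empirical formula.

F5I

Moles — F: 4.079 / 19.00 = 0.2147 mol; I: 5.448 / 126.90 = 0.04293 mol
Ratios (÷ 0.04293): F 5.001, I 1.000
Ratio ≈ 5:1, so the empirical formula is F5I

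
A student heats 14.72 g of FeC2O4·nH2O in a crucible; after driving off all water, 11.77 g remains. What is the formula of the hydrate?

FeC2O4·2H2O

Mass of water lost = 14.72 − 11.77 = 2.95 g → 2.95 / 18.02 = 0.1637 mol H2O
Molar mass of FeC2O4 = 143.87 g/mol → mol FeC2O4 = 11.77 / 143.87 = 0.08181
n = 0.1637 / 0.08181 = 2.00 ≈ 2 → FeC2O4·2H2O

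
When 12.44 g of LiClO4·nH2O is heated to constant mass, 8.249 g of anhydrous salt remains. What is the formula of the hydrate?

LiClO4·3H2O

Mass of water lost = 12.44 − 8.249 = 4.191 g → 4.191 / 18.02 = 0.2326 mol H2O
Molar mass of LiClO4 = 106.39 g/mol → mol LiClO4 = 8.249 / 106.39 = 0.07754
n = 0.2326 / 0.07754 = 3.00 ≈ 3 → LiClO4·3H2O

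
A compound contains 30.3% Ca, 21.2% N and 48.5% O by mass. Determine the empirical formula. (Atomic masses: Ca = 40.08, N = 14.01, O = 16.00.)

Assume 100 g: 30.3 g Ca, 21.2 g N, 48.5 g O.
n(Ca) = 30.3/40.08 = 0.756, n(N) = 21.2/14.01 = 1.513, n(O) = 48.5/16.00 = 3.031
Smallest is Ca at 0.756 mol; normalising gives Ca 1.000, N 2.002, O 4.010
≈ 1:2:4 → CaN2O4

CaN2O4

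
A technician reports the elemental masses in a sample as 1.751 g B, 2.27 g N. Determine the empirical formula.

B: 1.751 g ÷ 10.81 g/mol = 0.162 mol
N: 2.27 g ÷ 14.01 g/mol = 0.162 mol
Ratios (÷ 0.162): B 1.000, N 1.000
→ BN

BN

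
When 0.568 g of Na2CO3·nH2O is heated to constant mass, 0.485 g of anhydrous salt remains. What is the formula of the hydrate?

Na2CO3·H2O

Mass of water lost = 0.568 − 0.485 = 0.083 g → 0.083 / 18.02 = 0.004606 mol H2O
Molar mass of Na2CO3 = 105.99 g/mol → mol Na2CO3 = 0.485 / 105.99 = 0.004576
n = 0.004606 / 0.004576 = 1.01 ≈ 1 → Na2CO3·H2O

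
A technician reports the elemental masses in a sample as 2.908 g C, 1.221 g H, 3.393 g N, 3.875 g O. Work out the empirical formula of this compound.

n(C) = 2.908/12.01 = 0.2421, n(H) = 1.221/1.008 = 1.211, n(N) = 3.393/14.01 = 0.2422, n(O) = 3.875/16.00 = 0.2422
Smallest is C at 0.2421 mol; normalising gives C 1.000, H 5.003, N 1.000, O 1.000
Ratio ≈ 1:5:1:1, so the empirical formula is CH5NO

CH5NO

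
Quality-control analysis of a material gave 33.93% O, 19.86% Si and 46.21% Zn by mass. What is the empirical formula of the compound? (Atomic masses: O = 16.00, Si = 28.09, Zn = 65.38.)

O3SiZn

Assume 100 g: 33.93 g O, 19.86 g Si, 46.21 g Zn.
Moles — O: 33.93 / 16.00 = 2.121 mol; Si: 19.86 / 28.09 = 0.707 mol; Zn: 46.21 / 65.38 = 0.7068 mol
Ratios (÷ 0.7068): O 3.000, Si 1.000, Zn 1.000
≈ 3:1:1 → O3SiZn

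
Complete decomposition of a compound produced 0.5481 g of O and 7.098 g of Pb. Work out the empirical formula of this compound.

OPb

O: 0.5481 g ÷ 16.00 g/mol = 0.03426 mol
Pb: 7.098 g ÷ 207.2 g/mol = 0.03426 mol
Divide by the smallest (0.03426 mol O): O 1.000, Pb 1.000
≈ 1:1 → OPb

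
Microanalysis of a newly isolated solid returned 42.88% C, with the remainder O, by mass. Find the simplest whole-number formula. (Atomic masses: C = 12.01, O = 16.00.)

Assume 100 g: 42.88 g C, 57.12 g O.
Moles — C: 42.88 / 12.01 = 3.57 mol; O: 57.12 / 16.00 = 3.57 mol
Divide by the smallest (3.57 mol O): C 1.000, O 1.000
≈ 1:1 → CO

CO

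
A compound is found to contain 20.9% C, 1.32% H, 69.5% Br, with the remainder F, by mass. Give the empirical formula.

Assume 100 g: 20.9 g C, 1.32 g H, 69.5 g Br, 8.28 g F.
C: 20.9 g ÷ 12.01 g/mol = 1.74 mol
H: 1.32 g ÷ 1.008 g/mol = 1.31 mol
Br: 69.5 g ÷ 79.90 g/mol = 0.8698 mol
F: 8.28 g ÷ 19.00 g/mol = 0.4358 mol
Smallest is F at 0.4358 mol; normalising gives C 3.993, H 3.005, Br 1.996, F 1.000
≈ 4:3:2:1 → C4H3Br2F

C4H3Br2F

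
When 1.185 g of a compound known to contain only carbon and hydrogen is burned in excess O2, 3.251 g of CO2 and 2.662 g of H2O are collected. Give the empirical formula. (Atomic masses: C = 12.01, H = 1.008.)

mol C = 3.251 / 44.01 = 0.07387; mass C = 0.07387 × 12.01 = 0.8872 g
mol H = 2 × (2.662 / 18.02) = 0.2954; mass H = 0.2954 × 1.008 = 0.2978 g
Divide by the smallest (0.07387 mol C): C 1.000, H 4.000
→ CH4

CH4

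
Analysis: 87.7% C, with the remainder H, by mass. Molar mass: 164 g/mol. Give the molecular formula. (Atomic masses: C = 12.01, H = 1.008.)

C12H20

Assume 100 g: 87.7 g C, 12.3 g H.
C: 87.7 g ÷ 12.01 g/mol = 7.302 mol
H: 12.3 g ÷ 1.008 g/mol = 12.2 mol
Smallest is C at 7.302 mol; normalising gives C 1.000, H 1.671
Multiply by 3: C 3.00, H 5.01 → C3H5
Empirical-formula mass = 41.07 g/mol
n = 164 / 41.07 = 3.99 ≈ 4
Molecular formula = (C3H5)×4 = C12H20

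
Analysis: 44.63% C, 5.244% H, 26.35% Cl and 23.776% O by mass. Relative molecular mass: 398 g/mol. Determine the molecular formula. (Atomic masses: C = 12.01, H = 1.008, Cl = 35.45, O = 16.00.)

C15H21Cl3O6

Assume 100 g: 44.63 g C, 5.244 g H, 26.35 g Cl, 23.776 g O.
Moles — C: 44.63 / 12.01 = 3.716 mol; H: 5.244 / 1.008 = 5.202 mol; Cl: 26.35 / 35.45 = 0.7433 mol; O: 23.776 / 16.00 = 1.486 mol
Ratios (÷ 0.7433): C 4.999, H 6.999, Cl 1.000, O 1.999
Ratio ≈ 5:7:1:2, so the empirical formula is C5H7ClO2
Empirical-formula mass = 134.56 g/mol
n = 398 / 134.56 = 2.96 ≈ 3
Molecular formula = (C5H7ClO2)×3 = C15H21Cl3O6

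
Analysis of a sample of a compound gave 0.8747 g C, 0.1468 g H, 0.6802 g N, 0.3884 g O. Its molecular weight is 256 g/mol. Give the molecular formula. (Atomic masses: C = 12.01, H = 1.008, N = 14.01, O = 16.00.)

Moles — C: 0.8747 / 12.01 = 0.07283 mol; H: 0.1468 / 1.008 = 0.1456 mol; N: 0.6802 / 14.01 = 0.04855 mol; O: 0.3884 / 16.00 = 0.02428 mol
Smallest is O at 0.02428 mol; normalising gives C 3.000, H 5.999, N 2.000, O 1.000
Ratio ≈ 3:6:2:1, so the empirical formula is C3H6N2O
Empirical-formula mass = 86.10 g/mol
n = 256 / 86.10 = 2.97 ≈ 3
Molecular formula = (C3H6N2O)×3 = C9H18N6O3

C9H18N6O3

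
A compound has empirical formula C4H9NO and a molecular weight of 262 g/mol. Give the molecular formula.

C12H27N3O3

Empirical-formula mass = 87.12 g/mol
n = 262 / 87.12 = 3.01 ≈ 3
Molecular formula = (C4H9NO)3 = C12H27N3O3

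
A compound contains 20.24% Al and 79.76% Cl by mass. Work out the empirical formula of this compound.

Assume 100 g: 20.24 g Al, 79.76 g Cl.
n(Al) = 20.24/26.98 = 0.7502, n(Cl) = 79.76/35.45 = 2.25
Smallest is Al at 0.7502 mol; normalising gives Al 1.000, Cl 2.999
Ratio ≈ 1:3, so the empirical formula is AlCl3

AlCl3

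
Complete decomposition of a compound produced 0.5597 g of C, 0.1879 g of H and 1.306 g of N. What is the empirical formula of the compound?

CH4N2

n(C) = 0.5597/12.01 = 0.0466, n(H) = 0.1879/1.008 = 0.1864, n(N) = 1.306/14.01 = 0.09322
Ratios (÷ 0.0466): C 1.000, H 4.000, N 2.000
→ CH4N2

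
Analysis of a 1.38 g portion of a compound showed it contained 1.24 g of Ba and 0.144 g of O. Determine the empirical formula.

Ba: 1.24 g ÷ 137.33 g/mol = 0.009029 mol
O: 0.144 g ÷ 16.00 g/mol = 0.009 mol
Divide by the smallest (0.009 mol O): Ba 1.003, O 1.000
→ BaO

BaO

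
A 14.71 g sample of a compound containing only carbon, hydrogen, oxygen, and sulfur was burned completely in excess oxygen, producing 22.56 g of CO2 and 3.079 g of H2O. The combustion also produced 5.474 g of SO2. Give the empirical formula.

C6H4O4S

mol C = 22.56 / 44.01 = 0.5126; mass C = 0.5126 × 12.01 = 6.156 g
mol H = 2 × (3.079 / 18.02) = 0.3417; mass H = 0.3417 × 1.008 = 0.3445 g
mol S = 5.474 / 64.07 = 0.08544; mass S = 2.740 g
mass O = 14.71 − (9.241) = 5.469 g → mol O = 0.3418
Divide by the smallest (0.08544 mol S): C 6.000, H 4.000, O 4.001, S 1.000
→ C6H4O4S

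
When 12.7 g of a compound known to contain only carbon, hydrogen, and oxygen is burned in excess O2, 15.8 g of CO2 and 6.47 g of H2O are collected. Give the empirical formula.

C3H6O4

mol C = 15.8 / 44.01 = 0.3590; mass C = 0.3590 × 12.01 = 4.312 g
mol H = 2 × (6.47 / 18.02) = 0.7181; mass H = 0.7181 × 1.008 = 0.7238 g
mass O = 12.7 − (5.036) = 7.664 g → mol O = 0.4790
Smallest is C at 0.359 mol; normalising gives C 1.000, H 2.000, O 1.334
×3: C 3.00, H 6.00, O 4.00 → C3H6O4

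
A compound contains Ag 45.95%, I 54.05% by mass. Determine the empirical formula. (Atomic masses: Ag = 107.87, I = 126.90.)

Assume 100 g: 45.95 g Ag, 54.05 g I.
n(Ag) = 45.95/107.87 = 0.426, n(I) = 54.05/126.90 = 0.4259
Smallest is I at 0.4259 mol; normalising gives Ag 1.000, I 1.000
→ AgI

AgI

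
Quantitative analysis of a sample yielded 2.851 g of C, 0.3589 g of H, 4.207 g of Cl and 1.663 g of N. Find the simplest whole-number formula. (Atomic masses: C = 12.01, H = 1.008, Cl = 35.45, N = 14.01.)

C2H3ClN

n(C) = 2.851/12.01 = 0.2374, n(H) = 0.3589/1.008 = 0.3561, n(Cl) = 4.207/35.45 = 0.1187, n(N) = 1.663/14.01 = 0.1187
Ratios (÷ 0.1187): C 2.000, H 3.000, Cl 1.000, N 1.000
≈ 2:3:1:1 → C2H3ClN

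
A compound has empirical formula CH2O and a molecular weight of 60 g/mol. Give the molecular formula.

C2H4O2

Empirical-formula mass = 30.03 g/mol
n = 60 / 30.03 = 2.00 ≈ 2
Molecular formula = (CH2O)2 = C2H4O2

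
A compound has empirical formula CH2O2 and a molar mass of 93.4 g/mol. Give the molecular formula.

C2H4O4

Empirical-formula mass = 46.03 g/mol
n = 93.4 / 46.03 = 2.03 ≈ 2
Molecular formula = (CH2O2)2 = C2H4O4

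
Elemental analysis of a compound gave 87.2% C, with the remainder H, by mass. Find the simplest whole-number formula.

C4H7

Assume 100 g: 87.2 g C, 12.8 g H.
n(C) = 87.2/12.01 = 7.261, n(H) = 12.8/1.008 = 12.7
Divide by the smallest (7.261 mol C): C 1.000, H 1.749
Multiply by 4: C 4.00, H 7.00 → C4H7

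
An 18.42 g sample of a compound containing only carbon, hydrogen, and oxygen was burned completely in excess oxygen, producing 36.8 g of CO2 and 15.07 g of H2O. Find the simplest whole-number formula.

C2H4O

mol C = 36.8 / 44.01 = 0.8362; mass C = 0.8362 × 12.01 = 10.04 g
mol H = 2 × (15.07 / 18.02) = 1.673; mass H = 1.673 × 1.008 = 1.686 g
mass O = 18.42 − (11.73) = 6.692 g → mol O = 0.4182
Smallest is O at 0.4182 mol; normalising gives C 1.999, H 3.999, O 1.000
≈ 2:4:1 → C2H4O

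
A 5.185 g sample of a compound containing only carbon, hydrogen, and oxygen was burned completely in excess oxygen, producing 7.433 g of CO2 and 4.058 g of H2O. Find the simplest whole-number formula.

C3H8O3

mol C = 7.433 / 44.01 = 0.1689; mass C = 0.1689 × 12.01 = 2.028 g
mol H = 2 × (4.058 / 18.02) = 0.4504; mass H = 0.4504 × 1.008 = 0.4540 g
mass O = 5.185 − (2.482) = 2.703 g → mol O = 0.1689
Divide by the smallest (0.1689 mol C): C 1.000, H 2.667, O 1.000
Scaling by 3: C 3.00, H 8.00, O 3.00 → C3H8O3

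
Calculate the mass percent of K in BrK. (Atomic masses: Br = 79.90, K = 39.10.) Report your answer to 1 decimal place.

32.9%

Molar mass = 1(79.90) + 1(39.10) = 119.000 g/mol
Mass of K per mole = 1 × 39.10 = 39.100 g
% K = 39.100 / 119.000 × 100 = 32.9%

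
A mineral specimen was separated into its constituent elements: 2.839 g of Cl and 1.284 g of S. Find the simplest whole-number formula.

Cl: 2.839 g ÷ 35.45 g/mol = 0.08008 mol
S: 1.284 g ÷ 32.07 g/mol = 0.04004 mol
Ratios (÷ 0.04004): Cl 2.000, S 1.000
≈ 2:1 → Cl2S

Cl2S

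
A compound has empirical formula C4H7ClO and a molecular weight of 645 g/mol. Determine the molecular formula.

Empirical-formula mass = 106.55 g/mol
n = 645 / 106.55 = 6.05 ≈ 6
Molecular formula = (C4H7ClO)6 = C24H42Cl6O6

C24H42Cl6O6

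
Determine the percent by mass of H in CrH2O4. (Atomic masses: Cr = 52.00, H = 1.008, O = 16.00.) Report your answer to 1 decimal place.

Molar mass = 1(52.00) + 2(1.008) + 4(16.00) = 118.016 g/mol
Mass of H per mole = 2 × 1.008 = 2.016 g
% H = 2.016 / 118.016 × 100 = 1.7%

1.7%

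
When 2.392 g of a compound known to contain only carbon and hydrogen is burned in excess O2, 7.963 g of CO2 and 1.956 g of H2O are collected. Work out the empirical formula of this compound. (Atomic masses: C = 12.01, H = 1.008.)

C5H6

mol C = 7.963 / 44.01 = 0.1809; mass C = 0.1809 × 12.01 = 2.173 g
mol H = 2 × (1.956 / 18.02) = 0.2171; mass H = 0.2171 × 1.008 = 0.2188 g
Ratios (÷ 0.1809): C 1.000, H 1.200
Multiply by 5: C 5.00, H 6.00 → C5H6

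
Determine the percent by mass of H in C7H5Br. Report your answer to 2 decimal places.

Molar mass = 7(12.01) + 5(1.008) + 1(79.90) = 169.010 g/mol
Mass of H per mole = 5 × 1.008 = 5.040 g
% H = 5.040 / 169.010 × 100 = 2.98%

2.98%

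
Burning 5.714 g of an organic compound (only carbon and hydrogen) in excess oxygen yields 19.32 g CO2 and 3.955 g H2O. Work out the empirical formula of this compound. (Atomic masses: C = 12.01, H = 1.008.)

mol C = 19.32 / 44.01 = 0.4390; mass C = 0.4390 × 12.01 = 5.272 g
mol H = 2 × (3.955 / 18.02) = 0.4390; mass H = 0.4390 × 1.008 = 0.4425 g
Ratios (÷ 0.439): C 1.000, H 1.000
→ CH

CH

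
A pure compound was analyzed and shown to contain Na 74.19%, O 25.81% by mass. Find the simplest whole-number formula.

Assume 100 g: 74.19 g Na, 25.81 g O.
n(Na) = 74.19/22.99 = 3.227, n(O) = 25.81/16.00 = 1.613
Smallest is O at 1.613 mol; normalising gives Na 2.000, O 1.000
Ratio ≈ 2:1, so the empirical formula is Na2O

Na2O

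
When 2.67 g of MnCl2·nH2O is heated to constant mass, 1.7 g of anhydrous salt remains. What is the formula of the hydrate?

Mass of water lost = 2.67 − 1.7 = 0.97 g → 0.97 / 18.02 = 0.05383 mol H2O
Molar mass of MnCl2 = 125.84 g/mol → mol MnCl2 = 1.7 / 125.84 = 0.01351
n = 0.05383 / 0.01351 = 3.98 ≈ 4 → MnCl2·4H2O

MnCl2·4H2O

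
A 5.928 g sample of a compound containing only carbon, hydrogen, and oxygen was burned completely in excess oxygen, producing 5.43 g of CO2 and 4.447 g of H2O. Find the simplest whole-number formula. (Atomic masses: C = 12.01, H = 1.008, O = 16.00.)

mol C = 5.43 / 44.01 = 0.1234; mass C = 0.1234 × 12.01 = 1.482 g
mol H = 2 × (4.447 / 18.02) = 0.4936; mass H = 0.4936 × 1.008 = 0.4975 g
mass O = 5.928 − (1.979) = 3.949 g → mol O = 0.2468
Ratios (÷ 0.1234): C 1.000, H 4.000, O 2.000
→ CH4O2

CH4O2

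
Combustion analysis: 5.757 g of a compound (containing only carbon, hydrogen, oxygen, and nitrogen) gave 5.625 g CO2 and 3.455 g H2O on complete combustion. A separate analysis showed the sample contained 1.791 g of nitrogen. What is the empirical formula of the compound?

mol C = 5.625 / 44.01 = 0.1278; mass C = 0.1278 × 12.01 = 1.535 g
mol H = 2 × (3.455 / 18.02) = 0.3835; mass H = 0.3835 × 1.008 = 0.3865 g
mol N = 1.791 / 14.01 = 0.1278
mass O = 5.757 − (3.713) = 2.044 g → mol O = 0.1278
Ratios (÷ 0.1278): C 1.000, H 3.001, N 1.000, O 1.000
Ratio ≈ 1:3:1:1, so the empirical formula is CH3NO

CH3NO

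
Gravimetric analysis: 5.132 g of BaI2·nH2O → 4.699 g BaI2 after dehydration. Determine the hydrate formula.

Mass of water lost = 5.132 − 4.699 = 0.433 g → 0.433 / 18.02 = 0.02403 mol H2O
Molar mass of BaI2 = 391.13 g/mol → mol BaI2 = 4.699 / 391.13 = 0.01201
n = 0.02403 / 0.01201 = 2.00 ≈ 2 → BaI2·2H2O

BaI2·2H2O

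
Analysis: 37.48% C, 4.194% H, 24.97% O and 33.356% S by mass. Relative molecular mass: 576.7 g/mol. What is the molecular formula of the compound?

C18H24O9S6

Assume 100 g: 37.48 g C, 4.194 g H, 24.97 g O, 33.356 g S.
C: 37.48 g ÷ 12.01 g/mol = 3.121 mol
H: 4.194 g ÷ 1.008 g/mol = 4.161 mol
O: 24.97 g ÷ 16.00 g/mol = 1.561 mol
S: 33.356 g ÷ 32.07 g/mol = 1.04 mol
Ratios (÷ 1.04): C 3.000, H 4.000, O 1.500, S 1.000
×2: C 6.00, H 8.00, O 3.00, S 2.00 → C6H8O3S2
Empirical-formula mass = 192.26 g/mol
n = 576.7 / 192.26 = 3.00 ≈ 3
Molecular formula = (C6H8O3S2)×3 = C18H24O9S6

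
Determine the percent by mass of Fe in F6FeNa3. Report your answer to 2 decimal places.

23.39%

Molar mass = 6(19.00) + 1(55.85) + 3(22.99) = 238.820 g/mol
Mass of Fe per mole = 1 × 55.85 = 55.850 g
% Fe = 55.850 / 238.820 × 100 = 23.39%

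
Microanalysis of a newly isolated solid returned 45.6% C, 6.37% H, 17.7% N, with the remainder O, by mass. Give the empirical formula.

Assume 100 g: 45.6 g C, 6.37 g H, 17.7 g N, 30.33 g O.
n(C) = 45.6/12.01 = 3.797, n(H) = 6.37/1.008 = 6.319, n(N) = 17.7/14.01 = 1.263, n(O) = 30.33/16.00 = 1.896
Divide by the smallest (1.263 mol N): C 3.005, H 5.002, N 1.000, O 1.500
Multiply by 2: C 6.01, H 10.00, N 2.00, O 3.00 → C6H10N2O3

C6H10N2O3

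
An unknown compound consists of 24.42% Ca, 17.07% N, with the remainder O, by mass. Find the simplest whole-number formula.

Assume 100 g: 24.42 g Ca, 17.07 g N, 58.51 g O.
n(Ca) = 24.42/40.08 = 0.6093, n(N) = 17.07/14.01 = 1.218, n(O) = 58.51/16.00 = 3.657
Smallest is Ca at 0.6093 mol; normalising gives Ca 1.000, N 2.000, O 6.002
≈ 1:2:6 → CaN2O6

CaN2O6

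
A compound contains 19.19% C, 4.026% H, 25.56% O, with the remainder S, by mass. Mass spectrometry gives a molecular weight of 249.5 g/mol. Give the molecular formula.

C4H10O4S4

Assume 100 g: 19.19 g C, 4.026 g H, 25.56 g O, 51.224 g S.
C: 19.19 g ÷ 12.01 g/mol = 1.598 mol
H: 4.026 g ÷ 1.008 g/mol = 3.994 mol
O: 25.56 g ÷ 16.00 g/mol = 1.597 mol
S: 51.224 g ÷ 32.07 g/mol = 1.597 mol
Divide by the smallest (1.597 mol S): C 1.000, H 2.501, O 1.000, S 1.000
×2: C 2.00, H 5.00, O 2.00, S 2.00 → C2H5O2S2
Empirical-formula mass = 125.20 g/mol
n = 249.5 / 125.20 = 1.99 ≈ 2
Molecular formula = (C2H5O2S2)×2 = C4H10O4S4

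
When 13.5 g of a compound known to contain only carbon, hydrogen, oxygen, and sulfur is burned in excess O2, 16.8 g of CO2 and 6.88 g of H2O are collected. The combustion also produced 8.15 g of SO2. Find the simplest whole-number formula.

mol C = 16.8 / 44.01 = 0.3817; mass C = 0.3817 × 12.01 = 4.585 g
mol H = 2 × (6.88 / 18.02) = 0.7636; mass H = 0.7636 × 1.008 = 0.7697 g
mol S = 8.15 / 64.07 = 0.1272; mass S = 4.079 g
mass O = 13.5 − (9.434) = 4.066 g → mol O = 0.2541
Smallest is S at 0.1272 mol; normalising gives C 3.001, H 6.003, O 1.998, S 1.000
≈ 3:6:2:1 → C3H6O2S

C3H6O2S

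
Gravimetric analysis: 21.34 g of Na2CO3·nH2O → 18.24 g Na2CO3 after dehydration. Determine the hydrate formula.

Mass of water lost = 21.34 − 18.24 = 3.1 g → 3.1 / 18.02 = 0.172 mol H2O
Molar mass of Na2CO3 = 105.99 g/mol → mol Na2CO3 = 18.24 / 105.99 = 0.1721
n = 0.172 / 0.1721 = 1.00 ≈ 1 → Na2CO3·H2O

Na2CO3·H2O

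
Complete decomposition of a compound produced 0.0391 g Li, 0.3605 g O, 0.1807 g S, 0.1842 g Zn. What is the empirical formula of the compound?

Li2O8S2Zn

Li: 0.0391 g ÷ 6.94 g/mol = 0.005634 mol
O: 0.3605 g ÷ 16.00 g/mol = 0.02253 mol
S: 0.1807 g ÷ 32.07 g/mol = 0.005635 mol
Zn: 0.1842 g ÷ 65.38 g/mol = 0.002817 mol
Divide by the smallest (0.002817 mol Zn): Li 2.000, O 7.997, S 2.000, Zn 1.000
→ Li2O8S2Zn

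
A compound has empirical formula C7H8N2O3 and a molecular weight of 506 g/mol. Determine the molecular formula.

C21H24N6O9

Empirical-formula mass = 168.15 g/mol
n = 506 / 168.15 = 3.01 ≈ 3
Molecular formula = (C7H8N2O3)3 = C21H24N6O9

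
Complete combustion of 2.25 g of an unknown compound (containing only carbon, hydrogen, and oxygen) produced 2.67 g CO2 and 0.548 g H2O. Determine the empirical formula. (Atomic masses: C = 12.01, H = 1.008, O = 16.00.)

C2H2O3

mol C = 2.67 / 44.01 = 0.06067; mass C = 0.06067 × 12.01 = 0.7286 g
mol H = 2 × (0.548 / 18.02) = 0.06082; mass H = 0.06082 × 1.008 = 0.06131 g
mass O = 2.25 − (0.7899) = 1.460 g → mol O = 0.09125
Ratios (÷ 0.06067): C 1.000, H 1.003, O 1.504
×2: C 2.00, H 2.01, O 3.01 → C2H2O3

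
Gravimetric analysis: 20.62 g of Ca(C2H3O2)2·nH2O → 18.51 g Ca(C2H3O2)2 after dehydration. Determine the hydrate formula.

Mass of water lost = 20.62 − 18.51 = 2.11 g → 2.11 / 18.02 = 0.1171 mol H2O
Molar mass of Ca(C2H3O2)2 = 158.17 g/mol → mol Ca(C2H3O2)2 = 18.51 / 158.17 = 0.117
n = 0.1171 / 0.117 = 1.00 ≈ 1 → Ca(C2H3O2)2·H2O

Ca(C2H3O2)2·H2O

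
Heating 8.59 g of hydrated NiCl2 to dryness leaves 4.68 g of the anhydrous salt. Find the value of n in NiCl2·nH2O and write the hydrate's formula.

NiCl2·6H2O

Mass of water lost = 8.59 − 4.68 = 3.91 g → 3.91 / 18.02 = 0.217 mol H2O
Molar mass of NiCl2 = 129.59 g/mol → mol NiCl2 = 4.68 / 129.59 = 0.03611
n = 0.217 / 0.03611 = 6.01 ≈ 6 → NiCl2·6H2O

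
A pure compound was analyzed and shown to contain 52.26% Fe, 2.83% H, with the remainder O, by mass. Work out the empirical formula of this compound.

FeH3O3

Assume 100 g: 52.26 g Fe, 2.83 g H, 44.91 g O.
Fe: 52.26 g ÷ 55.85 g/mol = 0.9357 mol
H: 2.83 g ÷ 1.008 g/mol = 2.808 mol
O: 44.91 g ÷ 16.00 g/mol = 2.807 mol
Ratios (÷ 0.9357): Fe 1.000, H 3.000, O 3.000
≈ 1:3:3 → FeH3O3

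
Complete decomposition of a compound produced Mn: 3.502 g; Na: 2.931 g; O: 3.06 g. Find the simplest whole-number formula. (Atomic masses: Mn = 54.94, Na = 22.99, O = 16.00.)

Moles — Mn: 3.502 / 54.94 = 0.06374 mol; Na: 2.931 / 22.99 = 0.1275 mol; O: 3.06 / 16.00 = 0.1913 mol
Ratios (÷ 0.06374): Mn 1.000, Na 2.000, O 3.000
→ MnNa2O3

MnNa2O3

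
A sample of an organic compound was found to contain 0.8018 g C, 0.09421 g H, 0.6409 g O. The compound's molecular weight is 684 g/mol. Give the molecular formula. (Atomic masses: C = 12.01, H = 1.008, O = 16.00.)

C30H42O18

n(C) = 0.8018/12.01 = 0.06676, n(H) = 0.09421/1.008 = 0.09346, n(O) = 0.6409/16.00 = 0.04006
Smallest is O at 0.04006 mol; normalising gives C 1.667, H 2.333, O 1.000
×3: C 5.00, H 7.00, O 3.00 → C5H7O3
Empirical-formula mass = 115.11 g/mol
n = 684 / 115.11 = 5.94 ≈ 6
Molecular formula = (C5H7O3)×6 = C30H42O18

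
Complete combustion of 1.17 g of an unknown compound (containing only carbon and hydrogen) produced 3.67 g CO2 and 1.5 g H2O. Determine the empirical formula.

mol C = 3.67 / 44.01 = 0.08339; mass C = 0.08339 × 12.01 = 1.002 g
mol H = 2 × (1.5 / 18.02) = 0.1665; mass H = 0.1665 × 1.008 = 0.1678 g
Ratios (÷ 0.08339): C 1.000, H 1.996
Ratio ≈ 1:2, so the empirical formula is CH2

CH2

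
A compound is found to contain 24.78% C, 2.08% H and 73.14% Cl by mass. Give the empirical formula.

CHCl

Assume 100 g: 24.78 g C, 2.08 g H, 73.14 g Cl.
Moles — C: 24.78 / 12.01 = 2.063 mol; H: 2.08 / 1.008 = 2.063 mol; Cl: 73.14 / 35.45 = 2.063 mol
Smallest is Cl at 2.063 mol; normalising gives C 1.000, H 1.000, Cl 1.000
Ratio ≈ 1:1:1, so the empirical formula is CHCl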